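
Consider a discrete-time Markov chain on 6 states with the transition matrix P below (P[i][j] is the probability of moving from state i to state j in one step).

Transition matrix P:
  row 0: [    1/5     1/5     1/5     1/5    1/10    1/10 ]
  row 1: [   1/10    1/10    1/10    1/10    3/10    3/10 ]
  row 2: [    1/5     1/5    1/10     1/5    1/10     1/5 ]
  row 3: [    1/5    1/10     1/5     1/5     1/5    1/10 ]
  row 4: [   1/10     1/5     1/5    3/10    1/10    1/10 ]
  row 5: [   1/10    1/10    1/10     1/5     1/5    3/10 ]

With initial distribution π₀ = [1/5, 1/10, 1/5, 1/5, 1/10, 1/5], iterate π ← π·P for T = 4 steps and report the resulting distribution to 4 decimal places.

t=0: π = [0.2000, 0.1000, 0.2000, 0.2000, 0.1000, 0.2000]
t=1: π = [0.1600, 0.1500, 0.1500, 0.2000, 0.1600, 0.1800]
t=2: π = [0.1510, 0.1470, 0.1520, 0.2010, 0.1680, 0.1810]
t=3: π = [0.1504, 0.1471, 0.1520, 0.2021, 0.1676, 0.1808]
t=4: π = [0.1505, 0.1470, 0.1520, 0.2021, 0.1677, 0.1808]

π = [0.1505, 0.1470, 0.1520, 0.2021, 0.1677, 0.1808]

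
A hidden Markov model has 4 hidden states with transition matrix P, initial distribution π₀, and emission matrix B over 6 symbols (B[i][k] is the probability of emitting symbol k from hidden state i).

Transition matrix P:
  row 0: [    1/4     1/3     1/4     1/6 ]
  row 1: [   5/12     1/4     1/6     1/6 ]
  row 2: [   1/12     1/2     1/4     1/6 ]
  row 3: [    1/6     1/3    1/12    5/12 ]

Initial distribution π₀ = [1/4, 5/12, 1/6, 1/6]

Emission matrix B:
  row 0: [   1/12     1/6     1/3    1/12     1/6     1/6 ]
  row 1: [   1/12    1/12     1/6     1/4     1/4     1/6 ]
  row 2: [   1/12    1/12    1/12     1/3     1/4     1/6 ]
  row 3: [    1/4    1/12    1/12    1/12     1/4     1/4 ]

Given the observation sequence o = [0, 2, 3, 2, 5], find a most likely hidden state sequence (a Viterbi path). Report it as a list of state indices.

t=0: δ = [2.083e-02, 3.472e-02, 1.389e-02, 4.167e-02]  (obs o_0=0)
t=1: δ = [4.823e-03, 2.315e-03, 4.823e-04, 1.447e-03]  ψ = [1, 3, 1, 3]  (obs o_1=2)
t=2: δ = [1.005e-04, 4.019e-04, 4.019e-04, 6.698e-05]  ψ = [0, 0, 0, 0]  (obs o_2=3)
t=3: δ = [5.582e-05, 3.349e-05, 8.372e-06, 5.582e-06]  ψ = [1, 2, 2, 1]  (obs o_3=2)
t=4: δ = [2.326e-06, 3.101e-06, 2.326e-06, 2.326e-06]  ψ = [0, 0, 0, 0]  (obs o_4=5)
backtrack: best end state = 1; path = [1, 0, 1, 0, 1]

path = [1, 0, 1, 0, 1]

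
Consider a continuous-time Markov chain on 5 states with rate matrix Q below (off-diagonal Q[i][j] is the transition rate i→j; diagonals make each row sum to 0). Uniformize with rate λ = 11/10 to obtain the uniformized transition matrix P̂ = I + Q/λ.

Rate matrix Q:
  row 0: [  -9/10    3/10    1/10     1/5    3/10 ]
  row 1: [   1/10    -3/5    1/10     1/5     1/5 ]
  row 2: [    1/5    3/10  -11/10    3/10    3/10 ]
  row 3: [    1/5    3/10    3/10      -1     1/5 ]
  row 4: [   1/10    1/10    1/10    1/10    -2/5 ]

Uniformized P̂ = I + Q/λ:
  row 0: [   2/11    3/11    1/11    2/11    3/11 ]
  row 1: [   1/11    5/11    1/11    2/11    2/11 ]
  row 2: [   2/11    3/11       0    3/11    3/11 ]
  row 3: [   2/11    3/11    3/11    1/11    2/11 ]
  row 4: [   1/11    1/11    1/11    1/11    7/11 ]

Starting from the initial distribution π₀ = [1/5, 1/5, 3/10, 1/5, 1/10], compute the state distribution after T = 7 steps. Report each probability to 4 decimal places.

t=0: π = [0.2000, 0.2000, 0.3000, 0.2000, 0.1000]
t=1: π = [0.1545, 0.2909, 0.1000, 0.1818, 0.2727]
t=2: π = [0.1306, 0.2760, 0.1149, 0.1496, 0.3289]
t=3: π = [0.1268, 0.2631, 0.1077, 0.1488, 0.3536]
t=4: π = [0.1257, 0.2563, 0.1082, 0.1459, 0.3639]
t=5: π = [0.1254, 0.2532, 0.1076, 0.1453, 0.3685]
t=6: π = [0.1253, 0.2518, 0.1075, 0.1449, 0.3705]
t=7: π = [0.1252, 0.2511, 0.1075, 0.1447, 0.3714]

π = [0.1252, 0.2511, 0.1075, 0.1447, 0.3714]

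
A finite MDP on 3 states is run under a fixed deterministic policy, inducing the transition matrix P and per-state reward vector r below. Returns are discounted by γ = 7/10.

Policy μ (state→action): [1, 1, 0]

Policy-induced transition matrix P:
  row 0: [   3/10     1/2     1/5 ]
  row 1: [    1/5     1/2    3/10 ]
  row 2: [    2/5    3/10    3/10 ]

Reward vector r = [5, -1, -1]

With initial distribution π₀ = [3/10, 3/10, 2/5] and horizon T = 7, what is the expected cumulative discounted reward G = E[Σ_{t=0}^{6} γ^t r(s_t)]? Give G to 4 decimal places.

G = 2.3535

t=0: π = [0.3000, 0.3000, 0.4000], E[r] = 0.8000, γ^t·E[r] = 0.800000, running G = 0.800000
t=1: π = [0.3100, 0.4200, 0.2700], E[r] = 0.8600, γ^t·E[r] = 0.602000, running G = 1.402000
t=2: π = [0.2850, 0.4460, 0.2690], E[r] = 0.7100, γ^t·E[r] = 0.347900, running G = 1.749900
t=3: π = [0.2823, 0.4462, 0.2715], E[r] = 0.6938, γ^t·E[r] = 0.237973, running G = 1.987873
t=4: π = [0.2825, 0.4457, 0.2718], E[r] = 0.6952, γ^t·E[r] = 0.166913, running G = 2.154786
t=5: π = [0.2826, 0.4456, 0.2717], E[r] = 0.6956, γ^t·E[r] = 0.116917, running G = 2.271703
t=6: π = [0.2826, 0.4457, 0.2717], E[r] = 0.6957, γ^t·E[r] = 0.081844, running G = 2.353546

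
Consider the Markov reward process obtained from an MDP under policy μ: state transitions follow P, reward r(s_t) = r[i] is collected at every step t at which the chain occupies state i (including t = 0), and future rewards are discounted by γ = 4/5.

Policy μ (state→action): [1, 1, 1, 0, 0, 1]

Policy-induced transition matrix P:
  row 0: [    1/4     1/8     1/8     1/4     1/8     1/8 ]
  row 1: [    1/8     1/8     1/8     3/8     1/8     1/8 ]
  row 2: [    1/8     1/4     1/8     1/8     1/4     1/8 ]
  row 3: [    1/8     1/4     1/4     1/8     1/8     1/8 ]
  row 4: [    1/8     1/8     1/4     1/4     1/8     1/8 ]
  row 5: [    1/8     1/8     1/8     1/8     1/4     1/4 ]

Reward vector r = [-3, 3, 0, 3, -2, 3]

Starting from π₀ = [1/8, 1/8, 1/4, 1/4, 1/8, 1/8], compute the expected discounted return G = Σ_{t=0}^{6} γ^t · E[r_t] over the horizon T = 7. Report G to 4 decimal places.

G = 3.2415

t=0: π = [0.1250, 0.1250, 0.2500, 0.2500, 0.1250, 0.1250], E[r] = 0.8750, γ^t·E[r] = 0.875000, running G = 0.875000
t=1: π = [0.1406, 0.1875, 0.1719, 0.1875, 0.1719, 0.1406], E[r] = 0.7813, γ^t·E[r] = 0.625000, running G = 1.500000
t=2: π = [0.1426, 0.1699, 0.1699, 0.2109, 0.1641, 0.1426], E[r] = 0.8145, γ^t·E[r] = 0.521250, running G = 2.021250
t=3: π = [0.1428, 0.1726, 0.1719, 0.2058, 0.1641, 0.1428], E[r] = 0.8071, γ^t·E[r] = 0.413250, running G = 2.434500
t=4: π = [0.1429, 0.1722, 0.1712, 0.2065, 0.1643, 0.1429], E[r] = 0.8075, γ^t·E[r] = 0.330750, running G = 2.765250
t=5: π = [0.1429, 0.1722, 0.1714, 0.2065, 0.1643, 0.1429], E[r] = 0.8075, γ^t·E[r] = 0.264598, running G = 3.029848
t=6: π = [0.1429, 0.1722, 0.1713, 0.2064, 0.1643, 0.1429], E[r] = 0.8075, γ^t·E[r] = 0.211670, running G = 3.241518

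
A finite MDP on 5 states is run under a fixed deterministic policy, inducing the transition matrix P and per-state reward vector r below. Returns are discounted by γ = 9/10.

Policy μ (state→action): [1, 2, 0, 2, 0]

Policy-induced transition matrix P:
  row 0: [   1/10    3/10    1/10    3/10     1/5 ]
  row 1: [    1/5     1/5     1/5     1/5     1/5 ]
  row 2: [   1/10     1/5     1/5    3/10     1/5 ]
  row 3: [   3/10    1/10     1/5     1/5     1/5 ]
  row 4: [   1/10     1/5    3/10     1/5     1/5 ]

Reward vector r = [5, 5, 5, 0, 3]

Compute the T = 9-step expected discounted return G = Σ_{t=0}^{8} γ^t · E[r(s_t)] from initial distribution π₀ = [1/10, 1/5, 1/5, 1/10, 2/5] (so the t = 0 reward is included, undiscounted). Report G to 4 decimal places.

G = 21.2354

t=0: π = [0.1000, 0.2000, 0.2000, 0.1000, 0.4000], E[r] = 3.7000, γ^t·E[r] = 3.700000, running G = 3.700000
t=1: π = [0.1400, 0.2000, 0.2300, 0.2300, 0.2000], E[r] = 3.4500, γ^t·E[r] = 3.105000, running G = 6.805000
t=2: π = [0.1660, 0.1910, 0.2060, 0.2370, 0.2000], E[r] = 3.4150, γ^t·E[r] = 2.766150, running G = 9.571150
t=3: π = [0.1665, 0.1929, 0.2034, 0.2372, 0.2000], E[r] = 3.4140, γ^t·E[r] = 2.488806, running G = 12.059956
t=4: π = [0.1667, 0.1929, 0.2034, 0.2370, 0.2000], E[r] = 3.4151, γ^t·E[r] = 2.240614, running G = 14.300570
t=5: π = [0.1667, 0.1930, 0.2033, 0.2370, 0.2000], E[r] = 3.4150, γ^t·E[r] = 2.016500, running G = 16.317070
t=6: π = [0.1667, 0.1930, 0.2033, 0.2370, 0.2000], E[r] = 3.4150, γ^t·E[r] = 1.814866, running G = 18.131936
t=7: π = [0.1667, 0.1930, 0.2033, 0.2370, 0.2000], E[r] = 3.4150, γ^t·E[r] = 1.633377, running G = 19.765313
t=8: π = [0.1667, 0.1930, 0.2033, 0.2370, 0.2000], E[r] = 3.4150, γ^t·E[r] = 1.470040, running G = 21.235353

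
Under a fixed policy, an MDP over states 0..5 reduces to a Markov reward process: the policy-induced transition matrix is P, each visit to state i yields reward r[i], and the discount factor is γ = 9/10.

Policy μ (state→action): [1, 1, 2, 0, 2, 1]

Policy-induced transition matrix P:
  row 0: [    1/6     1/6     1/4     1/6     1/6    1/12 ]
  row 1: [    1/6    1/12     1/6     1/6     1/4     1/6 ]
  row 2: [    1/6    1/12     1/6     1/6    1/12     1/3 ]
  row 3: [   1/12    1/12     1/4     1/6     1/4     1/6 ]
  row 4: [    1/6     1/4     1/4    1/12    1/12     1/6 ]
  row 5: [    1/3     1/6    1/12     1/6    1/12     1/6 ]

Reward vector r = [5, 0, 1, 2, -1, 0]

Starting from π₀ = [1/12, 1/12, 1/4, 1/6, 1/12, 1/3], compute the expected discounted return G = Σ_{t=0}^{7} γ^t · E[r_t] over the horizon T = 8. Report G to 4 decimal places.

t=0: π = [0.0833, 0.0833, 0.2500, 0.1667, 0.0833, 0.3333], E[r] = 0.9167, γ^t·E[r] = 0.916667, running G = 0.916667
t=1: π = [0.2083, 0.1319, 0.1667, 0.1597, 0.1319, 0.2014], E[r] = 1.3958, γ^t·E[r] = 1.256250, running G = 2.172917
t=2: π = [0.1869, 0.1395, 0.1916, 0.1557, 0.1493, 0.1771], E[r] = 1.2882, γ^t·E[r] = 1.043438, running G = 3.216354
t=3: π = [0.1832, 0.1386, 0.1929, 0.1542, 0.1481, 0.1830], E[r] = 1.2693, γ^t·E[r] = 0.925313, running G = 4.141667
t=4: π = [0.1843, 0.1385, 0.1919, 0.1543, 0.1474, 0.1835], E[r] = 1.2747, γ^t·E[r] = 0.836341, running G = 4.978007
t=5: π = [0.1844, 0.1386, 0.1919, 0.1544, 0.1475, 0.1833], E[r] = 1.2751, γ^t·E[r] = 0.752950, running G = 5.730957
t=6: π = [0.1843, 0.1386, 0.1919, 0.1544, 0.1475, 0.1833], E[r] = 1.2749, γ^t·E[r] = 0.677528, running G = 6.408485
t=7: π = [0.1843, 0.1386, 0.1919, 0.1544, 0.1475, 0.1833], E[r] = 1.2749, γ^t·E[r] = 0.609774, running G = 7.018259

G = 7.0183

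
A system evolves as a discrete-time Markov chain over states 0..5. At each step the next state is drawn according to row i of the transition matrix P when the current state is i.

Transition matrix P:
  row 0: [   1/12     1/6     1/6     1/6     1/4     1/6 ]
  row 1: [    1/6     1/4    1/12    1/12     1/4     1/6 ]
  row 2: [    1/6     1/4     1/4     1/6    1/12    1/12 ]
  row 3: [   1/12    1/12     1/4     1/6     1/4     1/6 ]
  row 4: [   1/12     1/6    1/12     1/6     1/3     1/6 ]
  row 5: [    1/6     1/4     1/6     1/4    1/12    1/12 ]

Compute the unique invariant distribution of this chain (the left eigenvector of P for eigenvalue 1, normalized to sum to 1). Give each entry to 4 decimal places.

π = [0.1246, 0.1944, 0.1591, 0.1623, 0.2181, 0.1416]

Balance equations π_j = Σ_i π_i·P[i][j]:
  π_0 = 1/12·π_0 + 1/6·π_1 + 1/6·π_2 + 1/12·π_3 + 1/12·π_4 + 1/6·π_5
  π_1 = 1/6·π_0 + 1/4·π_1 + 1/4·π_2 + 1/12·π_3 + 1/6·π_4 + 1/4·π_5
  π_2 = 1/6·π_0 + 1/12·π_1 + 1/4·π_2 + 1/4·π_3 + 1/12·π_4 + 1/6·π_5
  π_3 = 1/6·π_0 + 1/12·π_1 + 1/6·π_2 + 1/6·π_3 + 1/6·π_4 + 1/4·π_5
  π_4 = 1/4·π_0 + 1/4·π_1 + 1/12·π_2 + 1/4·π_3 + 1/3·π_4 + 1/12·π_5
  normalize: π_0 + π_1 + π_2 + π_3 + π_4 + π_5 = 1
Solving the linear system gives exactly π = [25512/204767, 39807/204767, 32573/204767, 33227/204767, 44651/204767, 28997/204767].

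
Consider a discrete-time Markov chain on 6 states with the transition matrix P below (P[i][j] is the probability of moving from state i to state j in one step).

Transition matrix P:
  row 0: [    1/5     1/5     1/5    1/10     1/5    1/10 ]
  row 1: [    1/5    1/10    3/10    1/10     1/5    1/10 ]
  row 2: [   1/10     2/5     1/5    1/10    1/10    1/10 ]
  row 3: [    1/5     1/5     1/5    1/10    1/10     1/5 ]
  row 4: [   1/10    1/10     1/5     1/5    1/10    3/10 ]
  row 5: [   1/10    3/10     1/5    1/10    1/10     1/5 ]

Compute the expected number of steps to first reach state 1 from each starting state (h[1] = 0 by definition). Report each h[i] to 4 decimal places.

First-step conditioning: h[1] = 0; for i ≠ 1, h[i] = 1 + Σ_k P[i][k]·h[k].
  h[0] = 1 + 1/5·h[0] + 1/5·h[2] + 1/10·h[3] + 1/5·h[4] + 1/10·h[5]
  h[2] = 1 + 1/10·h[0] + 1/5·h[2] + 1/10·h[3] + 1/10·h[4] + 1/10·h[5]
  h[3] = 1 + 1/5·h[0] + 1/5·h[2] + 1/10·h[3] + 1/10·h[4] + 1/5·h[5]
  h[4] = 1 + 1/10·h[0] + 1/5·h[2] + 1/5·h[3] + 1/10·h[4] + 3/10·h[5]
  h[5] = 1 + 1/10·h[0] + 1/5·h[2] + 1/10·h[3] + 1/10·h[4] + 1/5·h[5]
Solving the 5×5 linear system over states ≠ 1 gives exactly h = [51000/12319, 0, 40455/12319, 50050/12319, 54450/12319, 44950/12319] (h[1] = 0 is the target).

h = [4.1399, 0.0000, 3.2840, 4.0628, 4.4200, 3.6488]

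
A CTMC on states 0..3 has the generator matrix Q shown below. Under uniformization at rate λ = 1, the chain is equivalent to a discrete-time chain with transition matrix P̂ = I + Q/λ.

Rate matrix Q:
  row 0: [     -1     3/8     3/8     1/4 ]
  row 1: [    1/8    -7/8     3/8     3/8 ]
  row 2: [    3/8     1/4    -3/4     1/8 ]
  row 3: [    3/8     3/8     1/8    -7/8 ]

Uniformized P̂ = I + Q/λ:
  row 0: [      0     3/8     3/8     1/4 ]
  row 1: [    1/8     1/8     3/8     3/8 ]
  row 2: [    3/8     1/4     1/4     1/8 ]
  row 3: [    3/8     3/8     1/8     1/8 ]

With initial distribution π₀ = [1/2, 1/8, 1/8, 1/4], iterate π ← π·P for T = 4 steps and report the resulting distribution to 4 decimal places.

π = [0.2224, 0.2707, 0.2851, 0.2218]

t=0: π = [0.5000, 0.1250, 0.1250, 0.2500]
t=1: π = [0.1563, 0.3281, 0.2969, 0.2188]
t=2: π = [0.2344, 0.2559, 0.2832, 0.2266]
t=3: π = [0.2231, 0.2756, 0.2830, 0.2183]
t=4: π = [0.2224, 0.2707, 0.2851, 0.2218]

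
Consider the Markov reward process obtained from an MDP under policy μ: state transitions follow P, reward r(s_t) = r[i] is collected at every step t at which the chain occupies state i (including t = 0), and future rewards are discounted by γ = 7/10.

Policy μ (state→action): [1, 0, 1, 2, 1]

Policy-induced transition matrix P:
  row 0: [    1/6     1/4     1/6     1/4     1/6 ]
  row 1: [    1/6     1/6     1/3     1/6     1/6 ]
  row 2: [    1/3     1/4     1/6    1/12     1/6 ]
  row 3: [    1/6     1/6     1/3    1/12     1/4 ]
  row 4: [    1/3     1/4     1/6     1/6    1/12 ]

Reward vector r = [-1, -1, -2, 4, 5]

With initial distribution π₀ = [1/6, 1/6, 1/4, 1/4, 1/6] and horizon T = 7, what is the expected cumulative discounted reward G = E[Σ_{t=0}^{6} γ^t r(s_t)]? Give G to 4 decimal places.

t=0: π = [0.1667, 0.1667, 0.2500, 0.2500, 0.1667], E[r] = 1.0000, γ^t·E[r] = 1.000000, running G = 1.000000
t=1: π = [0.2361, 0.2153, 0.2361, 0.1389, 0.1736], E[r] = 0.5000, γ^t·E[r] = 0.350000, running G = 1.350000
t=2: π = [0.2350, 0.2205, 0.2257, 0.1551, 0.1638], E[r] = 0.5324, γ^t·E[r] = 0.260880, running G = 1.610880
t=3: π = [0.2316, 0.2187, 0.2293, 0.1545, 0.1659], E[r] = 0.5390, γ^t·E[r] = 0.184865, running G = 1.795745
t=4: π = [0.2325, 0.2189, 0.2289, 0.1540, 0.1657], E[r] = 0.5353, γ^t·E[r] = 0.128533, running G = 1.924278
t=5: π = [0.2324, 0.2189, 0.2288, 0.1541, 0.1657], E[r] = 0.5360, γ^t·E[r] = 0.090089, running G = 2.014368
t=6: π = [0.2324, 0.2189, 0.2288, 0.1541, 0.1657], E[r] = 0.5360, γ^t·E[r] = 0.063059, running G = 2.077427

G = 2.0774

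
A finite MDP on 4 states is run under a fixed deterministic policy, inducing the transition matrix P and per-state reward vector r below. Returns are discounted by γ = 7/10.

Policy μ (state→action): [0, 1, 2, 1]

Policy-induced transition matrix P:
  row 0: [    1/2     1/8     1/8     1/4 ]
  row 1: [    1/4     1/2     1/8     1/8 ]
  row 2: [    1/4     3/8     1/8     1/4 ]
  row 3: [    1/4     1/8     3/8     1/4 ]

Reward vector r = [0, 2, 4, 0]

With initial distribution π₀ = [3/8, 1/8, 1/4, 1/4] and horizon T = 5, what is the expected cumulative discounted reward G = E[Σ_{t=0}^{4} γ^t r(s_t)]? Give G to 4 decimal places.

t=0: π = [0.3750, 0.1250, 0.2500, 0.2500], E[r] = 1.2500, γ^t·E[r] = 1.250000, running G = 1.250000
t=1: π = [0.3438, 0.2344, 0.1875, 0.2344], E[r] = 1.2188, γ^t·E[r] = 0.853125, running G = 2.103125
t=2: π = [0.3359, 0.2598, 0.1836, 0.2207], E[r] = 1.2539, γ^t·E[r] = 0.614414, running G = 2.717539
t=3: π = [0.3340, 0.2683, 0.1802, 0.2175], E[r] = 1.2573, γ^t·E[r] = 0.431262, running G = 3.148801
t=4: π = [0.3335, 0.2707, 0.1794, 0.2165], E[r] = 1.2589, γ^t·E[r] = 0.302250, running G = 3.451051

G = 3.4511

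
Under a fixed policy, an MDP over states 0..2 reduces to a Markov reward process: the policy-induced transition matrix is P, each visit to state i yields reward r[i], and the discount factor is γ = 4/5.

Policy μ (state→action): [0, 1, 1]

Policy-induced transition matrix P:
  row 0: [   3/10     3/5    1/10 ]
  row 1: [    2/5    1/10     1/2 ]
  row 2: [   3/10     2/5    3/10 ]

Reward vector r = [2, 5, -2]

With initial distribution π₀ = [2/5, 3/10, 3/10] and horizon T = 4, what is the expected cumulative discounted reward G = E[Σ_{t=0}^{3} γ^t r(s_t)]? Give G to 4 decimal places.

G = 5.4546

t=0: π = [0.4000, 0.3000, 0.3000], E[r] = 1.7000, γ^t·E[r] = 1.700000, running G = 1.700000
t=1: π = [0.3300, 0.3900, 0.2800], E[r] = 2.0500, γ^t·E[r] = 1.640000, running G = 3.340000
t=2: π = [0.3390, 0.3490, 0.3120], E[r] = 1.7990, γ^t·E[r] = 1.151360, running G = 4.491360
t=3: π = [0.3349, 0.3631, 0.3020], E[r] = 1.8813, γ^t·E[r] = 0.963226, running G = 5.454586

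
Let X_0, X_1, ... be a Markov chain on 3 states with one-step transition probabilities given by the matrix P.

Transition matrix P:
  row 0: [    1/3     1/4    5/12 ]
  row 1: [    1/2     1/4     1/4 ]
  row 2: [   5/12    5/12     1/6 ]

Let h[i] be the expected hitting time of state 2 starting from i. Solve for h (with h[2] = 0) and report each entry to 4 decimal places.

First-step conditioning: h[2] = 0; for i ≠ 2, h[i] = 1 + Σ_k P[i][k]·h[k].
  h[0] = 1 + 1/3·h[0] + 1/4·h[1]
  h[1] = 1 + 1/2·h[0] + 1/4·h[1]
Solving the 2×2 linear system over states ≠ 2 gives exactly h = [8/3, 28/9, 0] (h[2] = 0 is the target).

h = [2.6667, 3.1111, 0.0000]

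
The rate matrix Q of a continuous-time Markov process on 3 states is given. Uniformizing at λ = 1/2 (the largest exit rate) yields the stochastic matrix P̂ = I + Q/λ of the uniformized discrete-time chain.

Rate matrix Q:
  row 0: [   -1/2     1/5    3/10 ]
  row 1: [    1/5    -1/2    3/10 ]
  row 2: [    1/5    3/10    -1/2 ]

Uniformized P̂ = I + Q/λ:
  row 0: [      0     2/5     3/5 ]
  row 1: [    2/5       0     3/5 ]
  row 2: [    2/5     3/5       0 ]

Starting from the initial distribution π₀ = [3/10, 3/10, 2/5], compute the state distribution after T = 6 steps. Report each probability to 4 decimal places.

t=0: π = [0.3000, 0.3000, 0.4000]
t=1: π = [0.2800, 0.3600, 0.3600]
t=2: π = [0.2880, 0.3280, 0.3840]
t=3: π = [0.2848, 0.3456, 0.3696]
t=4: π = [0.2861, 0.3357, 0.3782]
t=5: π = [0.2856, 0.3414, 0.3731]
t=6: π = [0.2858, 0.3381, 0.3762]

π = [0.2858, 0.3381, 0.3762]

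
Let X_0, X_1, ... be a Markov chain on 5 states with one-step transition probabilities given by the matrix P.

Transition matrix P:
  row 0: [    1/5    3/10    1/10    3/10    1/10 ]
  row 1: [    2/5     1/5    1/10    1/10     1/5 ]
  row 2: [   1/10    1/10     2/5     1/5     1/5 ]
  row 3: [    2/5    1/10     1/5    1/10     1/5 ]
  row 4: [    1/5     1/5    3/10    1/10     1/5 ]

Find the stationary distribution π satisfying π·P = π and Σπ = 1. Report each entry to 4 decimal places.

π = [0.2498, 0.1861, 0.2174, 0.1717, 0.1750]

Balance equations π_j = Σ_i π_i·P[i][j]:
  π_0 = 1/5·π_0 + 2/5·π_1 + 1/10·π_2 + 2/5·π_3 + 1/5·π_4
  π_1 = 3/10·π_0 + 1/5·π_1 + 1/10·π_2 + 1/10·π_3 + 1/5·π_4
  π_2 = 1/10·π_0 + 1/10·π_1 + 2/5·π_2 + 1/5·π_3 + 3/10·π_4
  π_3 = 3/10·π_0 + 1/10·π_1 + 1/5·π_2 + 1/10·π_3 + 1/10·π_4
  normalize: π_0 + π_1 + π_2 + π_3 + π_4 = 1
Solving the linear system gives exactly π = [339/1357, 505/2714, 5/23, 233/1357, 475/2714].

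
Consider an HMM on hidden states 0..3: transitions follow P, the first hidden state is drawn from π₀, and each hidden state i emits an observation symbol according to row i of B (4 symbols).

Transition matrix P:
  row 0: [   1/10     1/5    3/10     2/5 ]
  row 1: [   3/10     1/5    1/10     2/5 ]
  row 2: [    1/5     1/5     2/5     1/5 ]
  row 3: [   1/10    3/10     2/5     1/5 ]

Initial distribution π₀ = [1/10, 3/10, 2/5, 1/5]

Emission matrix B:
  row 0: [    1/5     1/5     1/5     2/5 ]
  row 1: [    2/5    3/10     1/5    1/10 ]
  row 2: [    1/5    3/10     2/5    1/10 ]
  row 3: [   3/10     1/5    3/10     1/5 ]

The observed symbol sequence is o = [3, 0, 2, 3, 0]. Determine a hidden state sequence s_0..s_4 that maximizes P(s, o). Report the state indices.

path = [0, 3, 2, 0, 3]

t=0: δ = [4.000e-02, 3.000e-02, 4.000e-02, 4.000e-02]  (obs o_0=3)
t=1: δ = [1.800e-03, 4.800e-03, 3.200e-03, 4.800e-03]  ψ = [1, 3, 2, 0]  (obs o_1=0)
t=2: δ = [2.880e-04, 2.880e-04, 7.680e-04, 5.760e-04]  ψ = [1, 3, 3, 1]  (obs o_2=2)
t=3: δ = [6.144e-05, 1.728e-05, 3.072e-05, 3.072e-05]  ψ = [2, 3, 2, 2]  (obs o_3=3)
t=4: δ = [1.229e-06, 4.915e-06, 3.686e-06, 7.373e-06]  ψ = [0, 0, 0, 0]  (obs o_4=0)
backtrack: best end state = 3; path = [0, 3, 2, 0, 3]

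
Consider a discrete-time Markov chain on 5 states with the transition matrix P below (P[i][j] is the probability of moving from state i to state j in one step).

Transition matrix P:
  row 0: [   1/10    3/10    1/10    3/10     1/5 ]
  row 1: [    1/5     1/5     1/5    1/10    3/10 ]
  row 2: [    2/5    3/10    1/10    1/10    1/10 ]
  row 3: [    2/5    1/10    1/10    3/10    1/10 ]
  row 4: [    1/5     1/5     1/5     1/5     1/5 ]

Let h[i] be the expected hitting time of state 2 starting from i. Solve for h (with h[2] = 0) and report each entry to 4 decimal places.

First-step conditioning: h[2] = 0; for i ≠ 2, h[i] = 1 + Σ_k P[i][k]·h[k].
  h[0] = 1 + 1/10·h[0] + 3/10·h[1] + 3/10·h[3] + 1/5·h[4]
  h[1] = 1 + 1/5·h[0] + 1/5·h[1] + 1/10·h[3] + 3/10·h[4]
  h[3] = 1 + 2/5·h[0] + 1/10·h[1] + 3/10·h[3] + 1/10·h[4]
  h[4] = 1 + 1/5·h[0] + 1/5·h[1] + 1/5·h[3] + 1/5·h[4]
Solving the 4×4 linear system over states ≠ 2 gives exactly h = [5295/746, 2370/373, 0, 5455/746, 4805/746] (h[2] = 0 is the target).

h = [7.0979, 6.3539, 0.0000, 7.3123, 6.4410]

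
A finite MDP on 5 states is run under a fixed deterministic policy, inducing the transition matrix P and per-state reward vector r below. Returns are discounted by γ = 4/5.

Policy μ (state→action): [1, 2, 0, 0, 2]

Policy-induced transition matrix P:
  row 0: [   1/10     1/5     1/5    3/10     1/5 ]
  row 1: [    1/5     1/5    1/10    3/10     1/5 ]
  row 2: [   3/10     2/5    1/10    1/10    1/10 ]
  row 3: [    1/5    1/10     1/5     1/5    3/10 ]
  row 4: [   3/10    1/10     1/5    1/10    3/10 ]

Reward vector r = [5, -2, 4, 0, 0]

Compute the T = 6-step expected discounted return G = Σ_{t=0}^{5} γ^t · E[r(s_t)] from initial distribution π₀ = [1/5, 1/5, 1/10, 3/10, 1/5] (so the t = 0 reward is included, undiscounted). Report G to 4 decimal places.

t=0: π = [0.2000, 0.2000, 0.1000, 0.3000, 0.2000], E[r] = 1.0000, γ^t·E[r] = 1.000000, running G = 1.000000
t=1: π = [0.2100, 0.1700, 0.1700, 0.2100, 0.2400], E[r] = 1.3900, γ^t·E[r] = 1.112000, running G = 2.112000
t=2: π = [0.2200, 0.1890, 0.1660, 0.1970, 0.2280], E[r] = 1.3860, γ^t·E[r] = 0.887040, running G = 2.999040
t=3: π = [0.2174, 0.1907, 0.1645, 0.2015, 0.2259], E[r] = 1.3636, γ^t·E[r] = 0.698163, running G = 3.697203
t=4: π = [0.2173, 0.1902, 0.1645, 0.2018, 0.2263], E[r] = 1.3641, γ^t·E[r] = 0.558735, running G = 4.255939
t=5: π = [0.2173, 0.1901, 0.1645, 0.2017, 0.2264], E[r] = 1.3647, γ^t·E[r] = 0.447185, running G = 4.703123

G = 4.7031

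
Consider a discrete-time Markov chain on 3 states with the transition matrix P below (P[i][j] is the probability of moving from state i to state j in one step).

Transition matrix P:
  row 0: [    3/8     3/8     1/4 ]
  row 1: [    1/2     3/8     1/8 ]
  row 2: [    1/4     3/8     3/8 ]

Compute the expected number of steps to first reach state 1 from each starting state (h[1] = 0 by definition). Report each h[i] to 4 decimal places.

h = [2.6667, 0.0000, 2.6667]

First-step conditioning: h[1] = 0; for i ≠ 1, h[i] = 1 + Σ_k P[i][k]·h[k].
  h[0] = 1 + 3/8·h[0] + 1/4·h[2]
  h[2] = 1 + 1/4·h[0] + 3/8·h[2]
Solving the 2×2 linear system over states ≠ 1 gives exactly h = [8/3, 0, 8/3] (h[1] = 0 is the target).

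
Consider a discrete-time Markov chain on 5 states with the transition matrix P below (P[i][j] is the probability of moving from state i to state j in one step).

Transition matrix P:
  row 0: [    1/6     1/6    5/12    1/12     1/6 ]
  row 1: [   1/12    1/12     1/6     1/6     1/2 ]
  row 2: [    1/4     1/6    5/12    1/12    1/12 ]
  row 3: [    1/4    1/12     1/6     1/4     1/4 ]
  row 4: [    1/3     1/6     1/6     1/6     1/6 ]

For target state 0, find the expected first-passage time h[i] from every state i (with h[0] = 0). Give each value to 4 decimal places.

First-step conditioning: h[0] = 0; for i ≠ 0, h[i] = 1 + Σ_k P[i][k]·h[k].
  h[1] = 1 + 1/12·h[1] + 1/6·h[2] + 1/6·h[3] + 1/2·h[4]
  h[2] = 1 + 1/6·h[1] + 5/12·h[2] + 1/12·h[3] + 1/12·h[4]
  h[3] = 1 + 1/12·h[1] + 1/6·h[2] + 1/4·h[3] + 1/4·h[4]
  h[4] = 1 + 1/6·h[1] + 1/6·h[2] + 1/6·h[3] + 1/6·h[4]
Solving the 4×4 linear system over states ≠ 0 gives exactly h = [0, 4752/1027, 4260/1027, 4131/1027, 297/79] (h[0] = 0 is the target).

h = [0.0000, 4.6271, 4.1480, 4.0224, 3.7595]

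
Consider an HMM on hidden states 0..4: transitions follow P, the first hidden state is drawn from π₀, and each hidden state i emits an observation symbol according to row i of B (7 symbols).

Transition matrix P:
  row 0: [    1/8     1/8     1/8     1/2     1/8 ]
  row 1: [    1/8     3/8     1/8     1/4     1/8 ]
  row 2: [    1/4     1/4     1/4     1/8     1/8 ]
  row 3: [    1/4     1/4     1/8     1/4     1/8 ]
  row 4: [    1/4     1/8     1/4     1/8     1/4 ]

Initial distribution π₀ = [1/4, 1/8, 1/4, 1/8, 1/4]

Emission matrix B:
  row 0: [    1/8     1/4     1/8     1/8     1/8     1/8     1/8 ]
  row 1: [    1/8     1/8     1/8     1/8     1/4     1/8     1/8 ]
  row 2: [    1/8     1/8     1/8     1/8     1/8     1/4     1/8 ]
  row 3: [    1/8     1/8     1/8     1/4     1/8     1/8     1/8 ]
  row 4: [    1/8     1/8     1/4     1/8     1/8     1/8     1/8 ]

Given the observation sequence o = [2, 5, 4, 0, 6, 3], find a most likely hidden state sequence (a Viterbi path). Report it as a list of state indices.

path = [4, 2, 1, 1, 1, 3]

t=0: δ = [3.125e-02, 1.562e-02, 3.125e-02, 1.562e-02, 6.250e-02]  (obs o_0=2)
t=1: δ = [1.953e-03, 9.766e-04, 3.906e-03, 1.953e-03, 1.953e-03]  ψ = [4, 2, 4, 0, 4]  (obs o_1=5)
t=2: δ = [1.221e-04, 2.441e-04, 1.221e-04, 1.221e-04, 6.104e-05]  ψ = [2, 2, 2, 0, 2]  (obs o_2=4)
t=3: δ = [3.815e-06, 1.144e-05, 3.815e-06, 7.629e-06, 3.815e-06]  ψ = [1, 1, 1, 0, 1]  (obs o_3=0)
t=4: δ = [2.384e-07, 5.364e-07, 1.788e-07, 3.576e-07, 1.788e-07]  ψ = [3, 1, 1, 1, 1]  (obs o_4=6)
t=5: δ = [1.118e-08, 2.515e-08, 8.382e-09, 3.353e-08, 8.382e-09]  ψ = [3, 1, 1, 1, 1]  (obs o_5=3)
backtrack: best end state = 3; path = [4, 2, 1, 1, 1, 3]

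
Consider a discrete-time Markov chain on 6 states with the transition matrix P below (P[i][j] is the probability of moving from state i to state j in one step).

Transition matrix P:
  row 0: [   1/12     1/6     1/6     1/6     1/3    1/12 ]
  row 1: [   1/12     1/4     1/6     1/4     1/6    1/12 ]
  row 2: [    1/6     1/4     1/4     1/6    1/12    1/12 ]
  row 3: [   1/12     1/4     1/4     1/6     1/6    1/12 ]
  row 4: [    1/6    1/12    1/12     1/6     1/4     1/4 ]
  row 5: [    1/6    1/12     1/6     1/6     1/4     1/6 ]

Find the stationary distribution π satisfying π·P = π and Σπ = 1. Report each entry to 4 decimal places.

Balance equations π_j = Σ_i π_i·P[i][j]:
  π_0 = 1/12·π_0 + 1/12·π_1 + 1/6·π_2 + 1/12·π_3 + 1/6·π_4 + 1/6·π_5
  π_1 = 1/6·π_0 + 1/4·π_1 + 1/4·π_2 + 1/4·π_3 + 1/12·π_4 + 1/12·π_5
  π_2 = 1/6·π_0 + 1/6·π_1 + 1/4·π_2 + 1/4·π_3 + 1/12·π_4 + 1/6·π_5
  π_3 = 1/6·π_0 + 1/4·π_1 + 1/6·π_2 + 1/6·π_3 + 1/6·π_4 + 1/6·π_5
  π_4 = 1/3·π_0 + 1/6·π_1 + 1/12·π_2 + 1/6·π_3 + 1/4·π_4 + 1/4·π_5
  normalize: π_0 + π_1 + π_2 + π_3 + π_4 + π_5 = 1
Solving the linear system gives exactly π = [12588/100217, 18542/100217, 36119/200434, 18248/100217, 40055/200434, 12752/100217].

π = [0.1256, 0.1850, 0.1802, 0.1821, 0.1998, 0.1272]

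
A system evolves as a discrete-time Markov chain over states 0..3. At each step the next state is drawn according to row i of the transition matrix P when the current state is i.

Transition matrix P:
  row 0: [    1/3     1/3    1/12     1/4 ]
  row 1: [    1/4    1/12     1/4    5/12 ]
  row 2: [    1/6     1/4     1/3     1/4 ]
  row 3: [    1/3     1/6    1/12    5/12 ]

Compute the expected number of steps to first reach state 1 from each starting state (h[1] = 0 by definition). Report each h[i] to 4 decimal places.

h = [3.6486, 0.0000, 4.0541, 4.3784]

First-step conditioning: h[1] = 0; for i ≠ 1, h[i] = 1 + Σ_k P[i][k]·h[k].
  h[0] = 1 + 1/3·h[0] + 1/12·h[2] + 1/4·h[3]
  h[2] = 1 + 1/6·h[0] + 1/3·h[2] + 1/4·h[3]
  h[3] = 1 + 1/3·h[0] + 1/12·h[2] + 5/12·h[3]
Solving the 3×3 linear system over states ≠ 1 gives exactly h = [135/37, 0, 150/37, 162/37] (h[1] = 0 is the target).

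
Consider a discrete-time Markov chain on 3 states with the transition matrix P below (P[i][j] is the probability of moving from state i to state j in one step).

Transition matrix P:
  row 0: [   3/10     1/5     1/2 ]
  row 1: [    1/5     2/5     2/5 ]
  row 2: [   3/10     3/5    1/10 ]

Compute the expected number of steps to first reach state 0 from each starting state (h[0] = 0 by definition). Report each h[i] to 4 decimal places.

First-step conditioning: h[0] = 0; for i ≠ 0, h[i] = 1 + Σ_k P[i][k]·h[k].
  h[1] = 1 + 2/5·h[1] + 2/5·h[2]
  h[2] = 1 + 3/5·h[1] + 1/10·h[2]
Solving the 2×2 linear system over states ≠ 0 gives exactly h = [0, 13/3, 4] (h[0] = 0 is the target).

h = [0.0000, 4.3333, 4.0000]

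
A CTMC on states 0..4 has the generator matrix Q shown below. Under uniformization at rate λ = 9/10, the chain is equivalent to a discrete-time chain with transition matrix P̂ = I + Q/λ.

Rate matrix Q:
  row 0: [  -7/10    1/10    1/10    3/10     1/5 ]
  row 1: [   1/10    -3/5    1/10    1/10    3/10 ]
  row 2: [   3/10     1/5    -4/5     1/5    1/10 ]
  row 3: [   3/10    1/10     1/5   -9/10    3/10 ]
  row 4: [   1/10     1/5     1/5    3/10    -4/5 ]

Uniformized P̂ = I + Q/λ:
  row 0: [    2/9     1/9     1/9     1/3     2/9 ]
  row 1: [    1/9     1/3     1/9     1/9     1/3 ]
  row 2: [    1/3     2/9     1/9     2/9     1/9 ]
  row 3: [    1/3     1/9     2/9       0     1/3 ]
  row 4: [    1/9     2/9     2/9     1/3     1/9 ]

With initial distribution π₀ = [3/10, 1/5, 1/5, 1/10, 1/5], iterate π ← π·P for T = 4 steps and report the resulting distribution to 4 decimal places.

π = [0.2162, 0.1974, 0.1588, 0.2027, 0.2250]

t=0: π = [0.3000, 0.2000, 0.2000, 0.1000, 0.2000]
t=1: π = [0.2111, 0.2000, 0.1444, 0.2333, 0.2111]
t=2: π = [0.2185, 0.1951, 0.1605, 0.1951, 0.2309]
t=3: π = [0.2144, 0.1979, 0.1584, 0.2071, 0.2221]
t=4: π = [0.2162, 0.1974, 0.1588, 0.2027, 0.2250]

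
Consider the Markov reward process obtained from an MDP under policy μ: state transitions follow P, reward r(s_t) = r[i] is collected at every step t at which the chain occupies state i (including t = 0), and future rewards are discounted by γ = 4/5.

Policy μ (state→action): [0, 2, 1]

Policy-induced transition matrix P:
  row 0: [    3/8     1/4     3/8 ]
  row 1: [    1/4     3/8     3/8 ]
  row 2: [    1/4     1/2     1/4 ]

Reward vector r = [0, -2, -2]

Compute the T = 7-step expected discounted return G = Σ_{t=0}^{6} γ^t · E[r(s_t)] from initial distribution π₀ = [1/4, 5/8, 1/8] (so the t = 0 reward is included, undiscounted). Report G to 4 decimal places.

G = -5.7243

t=0: π = [0.2500, 0.6250, 0.1250], E[r] = -1.5000, γ^t·E[r] = -1.500000, running G = -1.500000
t=1: π = [0.2813, 0.3594, 0.3594], E[r] = -1.4375, γ^t·E[r] = -1.150000, running G = -2.650000
t=2: π = [0.2852, 0.3848, 0.3301], E[r] = -1.4297, γ^t·E[r] = -0.915000, running G = -3.565000
t=3: π = [0.2856, 0.3806, 0.3337], E[r] = -1.4287, γ^t·E[r] = -0.731500, running G = -4.296500
t=4: π = [0.2857, 0.3810, 0.3333], E[r] = -1.4286, γ^t·E[r] = -0.585150, running G = -4.881650
t=5: π = [0.2857, 0.3809, 0.3333], E[r] = -1.4286, γ^t·E[r] = -0.468115, running G = -5.349765
t=6: π = [0.2857, 0.3810, 0.3333], E[r] = -1.4286, γ^t·E[r] = -0.374492, running G = -5.724257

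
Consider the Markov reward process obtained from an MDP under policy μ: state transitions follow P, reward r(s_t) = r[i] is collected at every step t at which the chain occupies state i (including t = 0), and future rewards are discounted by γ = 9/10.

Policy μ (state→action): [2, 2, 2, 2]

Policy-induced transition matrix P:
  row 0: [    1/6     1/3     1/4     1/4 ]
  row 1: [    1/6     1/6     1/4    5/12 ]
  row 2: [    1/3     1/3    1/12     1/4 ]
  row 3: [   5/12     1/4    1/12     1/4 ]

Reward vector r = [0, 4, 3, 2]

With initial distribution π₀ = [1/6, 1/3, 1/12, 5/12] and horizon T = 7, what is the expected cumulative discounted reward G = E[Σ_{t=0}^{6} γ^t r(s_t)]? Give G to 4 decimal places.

t=0: π = [0.1667, 0.3333, 0.0833, 0.4167], E[r] = 2.4167, γ^t·E[r] = 2.416667, running G = 2.416667
t=1: π = [0.2847, 0.2431, 0.1667, 0.3056], E[r] = 2.0833, γ^t·E[r] = 1.875000, running G = 4.291667
t=2: π = [0.2708, 0.2674, 0.1713, 0.2905], E[r] = 2.1644, γ^t·E[r] = 1.753125, running G = 6.044792
t=3: π = [0.2678, 0.2646, 0.1730, 0.2946], E[r] = 2.1665, γ^t·E[r] = 1.579359, running G = 7.624151
t=4: π = [0.2691, 0.2647, 0.1721, 0.2941], E[r] = 2.1632, γ^t·E[r] = 1.419251, running G = 9.043402
t=5: π = [0.2689, 0.2647, 0.1723, 0.2941], E[r] = 2.1640, γ^t·E[r] = 1.277815, running G = 10.321216
t=6: π = [0.2689, 0.2647, 0.1723, 0.2941], E[r] = 2.1638, γ^t·E[r] = 1.149957, running G = 11.471174

G = 11.4712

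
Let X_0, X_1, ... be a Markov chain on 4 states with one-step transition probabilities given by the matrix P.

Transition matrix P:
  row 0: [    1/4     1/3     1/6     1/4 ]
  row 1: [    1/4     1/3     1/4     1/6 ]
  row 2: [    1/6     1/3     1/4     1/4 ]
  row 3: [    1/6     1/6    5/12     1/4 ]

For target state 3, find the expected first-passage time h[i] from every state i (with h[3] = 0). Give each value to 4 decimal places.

First-step conditioning: h[3] = 0; for i ≠ 3, h[i] = 1 + Σ_k P[i][k]·h[k].
  h[0] = 1 + 1/4·h[0] + 1/3·h[1] + 1/6·h[2]
  h[1] = 1 + 1/4·h[0] + 1/3·h[1] + 1/4·h[2]
  h[2] = 1 + 1/6·h[0] + 1/3·h[1] + 1/4·h[2]
Solving the 3×3 linear system over states ≠ 3 gives exactly h = [9/2, 39/8, 9/2, 0] (h[3] = 0 is the target).

h = [4.5000, 4.8750, 4.5000, 0.0000]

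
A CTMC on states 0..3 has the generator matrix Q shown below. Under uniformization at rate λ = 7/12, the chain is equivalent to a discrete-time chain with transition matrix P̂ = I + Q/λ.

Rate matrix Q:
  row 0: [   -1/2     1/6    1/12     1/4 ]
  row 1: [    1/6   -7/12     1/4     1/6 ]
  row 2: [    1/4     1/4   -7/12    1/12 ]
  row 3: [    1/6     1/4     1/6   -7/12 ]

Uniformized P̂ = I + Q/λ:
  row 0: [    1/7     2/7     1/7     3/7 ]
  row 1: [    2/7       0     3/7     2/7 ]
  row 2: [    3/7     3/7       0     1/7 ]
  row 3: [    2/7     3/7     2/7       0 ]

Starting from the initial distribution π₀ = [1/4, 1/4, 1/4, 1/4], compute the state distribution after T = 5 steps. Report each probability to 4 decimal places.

t=0: π = [0.2500, 0.2500, 0.2500, 0.2500]
t=1: π = [0.2857, 0.2857, 0.2143, 0.2143]
t=2: π = [0.2755, 0.2653, 0.2245, 0.2347]
t=3: π = [0.2784, 0.2755, 0.2201, 0.2259]
t=4: π = [0.2774, 0.2707, 0.2224, 0.2295]
t=5: π = [0.2779, 0.2729, 0.2212, 0.2280]

π = [0.2779, 0.2729, 0.2212, 0.2280]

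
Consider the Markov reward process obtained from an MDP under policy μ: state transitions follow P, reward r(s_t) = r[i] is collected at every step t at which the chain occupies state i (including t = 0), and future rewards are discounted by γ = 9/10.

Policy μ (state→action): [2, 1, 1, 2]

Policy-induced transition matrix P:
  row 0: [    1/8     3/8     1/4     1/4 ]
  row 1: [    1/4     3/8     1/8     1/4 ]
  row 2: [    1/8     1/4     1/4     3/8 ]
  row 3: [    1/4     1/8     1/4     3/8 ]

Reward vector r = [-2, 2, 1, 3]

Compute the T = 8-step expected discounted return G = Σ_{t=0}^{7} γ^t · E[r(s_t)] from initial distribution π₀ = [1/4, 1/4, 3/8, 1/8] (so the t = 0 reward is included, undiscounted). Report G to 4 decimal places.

G = 6.9705

t=0: π = [0.2500, 0.2500, 0.3750, 0.1250], E[r] = 0.7500, γ^t·E[r] = 0.750000, running G = 0.750000
t=1: π = [0.1719, 0.2969, 0.2188, 0.3125], E[r] = 1.4063, γ^t·E[r] = 1.265625, running G = 2.015625
t=2: π = [0.2012, 0.2695, 0.2129, 0.3164], E[r] = 1.2988, γ^t·E[r] = 1.052051, running G = 3.067676
t=3: π = [0.1982, 0.2693, 0.2163, 0.3162], E[r] = 1.3069, γ^t·E[r] = 0.952719, running G = 4.020395
t=4: π = [0.1982, 0.2689, 0.2163, 0.3166], E[r] = 1.3075, γ^t·E[r] = 0.857848, running G = 4.878242
t=5: π = [0.1982, 0.2688, 0.2164, 0.3166], E[r] = 1.3075, γ^t·E[r] = 0.772058, running G = 5.650301
t=6: π = [0.1982, 0.2688, 0.2164, 0.3166], E[r] = 1.3075, γ^t·E[r] = 0.694865, running G = 6.345166
t=7: π = [0.1982, 0.2688, 0.2164, 0.3166], E[r] = 1.3075, γ^t·E[r] = 0.625381, running G = 6.970547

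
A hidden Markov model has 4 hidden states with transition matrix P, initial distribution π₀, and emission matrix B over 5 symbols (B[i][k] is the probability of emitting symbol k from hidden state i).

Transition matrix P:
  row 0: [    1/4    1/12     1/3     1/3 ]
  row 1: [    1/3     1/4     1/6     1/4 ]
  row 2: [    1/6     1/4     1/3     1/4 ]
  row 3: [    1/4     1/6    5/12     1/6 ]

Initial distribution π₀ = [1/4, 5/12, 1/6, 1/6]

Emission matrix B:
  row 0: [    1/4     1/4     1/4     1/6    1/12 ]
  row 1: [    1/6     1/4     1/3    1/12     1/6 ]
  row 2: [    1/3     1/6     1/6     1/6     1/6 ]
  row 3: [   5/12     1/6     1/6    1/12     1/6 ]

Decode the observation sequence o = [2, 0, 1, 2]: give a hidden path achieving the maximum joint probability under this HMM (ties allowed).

t=0: δ = [6.250e-02, 1.389e-01, 2.778e-02, 2.778e-02]  (obs o_0=2)
t=1: δ = [1.157e-02, 5.787e-03, 7.716e-03, 1.447e-02]  ψ = [1, 1, 1, 1]  (obs o_1=0)
t=2: δ = [9.042e-04, 6.028e-04, 1.005e-03, 6.430e-04]  ψ = [3, 3, 3, 0]  (obs o_2=1)
t=3: δ = [5.651e-05, 8.372e-05, 5.582e-05, 5.023e-05]  ψ = [0, 2, 2, 0]  (obs o_3=2)
backtrack: best end state = 1; path = [1, 3, 2, 1]

path = [1, 3, 2, 1]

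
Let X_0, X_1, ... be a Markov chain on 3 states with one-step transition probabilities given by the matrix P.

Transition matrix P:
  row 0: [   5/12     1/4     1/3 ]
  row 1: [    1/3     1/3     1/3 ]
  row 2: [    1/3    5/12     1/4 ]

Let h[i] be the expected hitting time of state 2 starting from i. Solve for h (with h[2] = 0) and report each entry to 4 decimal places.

First-step conditioning: h[2] = 0; for i ≠ 2, h[i] = 1 + Σ_k P[i][k]·h[k].
  h[0] = 1 + 5/12·h[0] + 1/4·h[1]
  h[1] = 1 + 1/3·h[0] + 1/3·h[1]
Solving the 2×2 linear system over states ≠ 2 gives exactly h = [3, 3, 0] (h[2] = 0 is the target).

h = [3.0000, 3.0000, 0.0000]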